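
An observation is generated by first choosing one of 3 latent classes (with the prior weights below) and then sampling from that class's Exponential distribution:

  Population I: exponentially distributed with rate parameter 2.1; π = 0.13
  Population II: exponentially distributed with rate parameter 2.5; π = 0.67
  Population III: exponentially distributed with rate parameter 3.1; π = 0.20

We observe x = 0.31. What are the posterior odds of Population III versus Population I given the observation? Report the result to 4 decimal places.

1.6657

Since P(k|x) ∝ π_k f_k(x), the posterior odds are π_i f_i(x) / (π_j f_j(x)).
Evaluate each component's likelihood at the observed value:
  p_I = 2.1·e^(−2.1·0.31) = 2.1·e^(−0.6510) = 1.0952
  p_II = 2.5·e^(−2.5·0.31) = 2.5·e^(−0.7750) = 1.15176
  p_III = 3.1·e^(−3.1·0.31) = 3.1·e^(−0.9610) = 1.18578
Odds = (0.20/0.13) × (1.18578/1.0952) = 1.53846 × 1.08271 ≈ 1.6657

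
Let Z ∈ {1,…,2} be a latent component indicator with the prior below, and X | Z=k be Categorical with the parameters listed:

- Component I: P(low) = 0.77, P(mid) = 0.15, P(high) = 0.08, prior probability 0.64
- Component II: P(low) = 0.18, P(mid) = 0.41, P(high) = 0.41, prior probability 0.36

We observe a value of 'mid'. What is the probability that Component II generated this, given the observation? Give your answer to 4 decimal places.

Posterior ∝ prior × likelihood, so P(k | x) ∝ P(Z=k) f_k(x); normalise over all components.
Categorical probabilities:
  L_I = P(mid | comp) = 0.15
  L_II = P(mid | comp) = 0.41
Prior × likelihood for each component:
  P(Z=I)·L_I = 0.64 × 0.15 = 0.096
  P(Z=II)·L_II = 0.36 × 0.41 = 0.1476
Marginal: 0.096 + 0.1476 = 0.2436
Responsibility of Component II: 0.1476 / 0.2436 ≈ 0.6059

0.6059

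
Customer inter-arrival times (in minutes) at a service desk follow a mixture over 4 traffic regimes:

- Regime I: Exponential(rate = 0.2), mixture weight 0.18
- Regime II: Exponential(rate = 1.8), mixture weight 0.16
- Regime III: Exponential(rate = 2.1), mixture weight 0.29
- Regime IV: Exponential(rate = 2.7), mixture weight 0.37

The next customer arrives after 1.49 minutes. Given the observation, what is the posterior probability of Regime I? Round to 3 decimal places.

0.294

Posterior ∝ prior × likelihood, so P(k | x) ∝ π_k f_k(x); normalise over all components.
Evaluate each component's likelihood at the observed value:
  L_I = 0.14846
  L_II = 0.123167
  L_III = 0.0918992
  L_IV = 0.0483278
Multiply by the mixture weights:
  π_I·L_I = 0.18 × 0.14846 = 0.0267228
  π_II·L_II = 0.16 × 0.123167 = 0.0197067
  π_III·L_III = 0.29 × 0.0918992 = 0.0266508
  π_IV·L_IV = 0.37 × 0.0483278 = 0.0178813
Sum: 0.0267228 + 0.0197067 + 0.0266508 + 0.0178813 = 0.0909616
P(Regime I | the observation) = 0.0267228 / 0.0909616 ≈ 0.294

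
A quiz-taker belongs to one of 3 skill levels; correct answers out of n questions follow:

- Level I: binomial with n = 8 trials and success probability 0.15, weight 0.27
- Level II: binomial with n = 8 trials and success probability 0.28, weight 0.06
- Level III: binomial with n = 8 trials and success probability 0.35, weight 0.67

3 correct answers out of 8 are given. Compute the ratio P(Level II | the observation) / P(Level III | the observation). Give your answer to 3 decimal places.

0.076

Posterior odds = (π_i f_i(x)) / (π_j f_j(x)); the normalising sum cancels.
Component likelihoods at x = 3 correct answers out of 8:
  p_I = C(8,3)·0.15^3·0.85^5 = 56·0.003375·0.443705 = 0.0838603
  p_II = C(8,3)·0.28^3·0.72^5 = 56·0.021952·0.193492 = 0.237862
  p_III = C(8,3)·0.35^3·0.65^5 = 56·0.042875·0.116029 = 0.278586
0.0142717 / 0.186652 ≈ 0.076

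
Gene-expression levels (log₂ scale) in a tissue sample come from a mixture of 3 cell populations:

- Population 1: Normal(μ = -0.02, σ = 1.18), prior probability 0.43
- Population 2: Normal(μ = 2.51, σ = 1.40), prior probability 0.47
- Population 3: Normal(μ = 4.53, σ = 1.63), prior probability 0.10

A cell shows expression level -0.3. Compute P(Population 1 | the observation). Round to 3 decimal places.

0.886

The responsibility of component k is π_k f_k(x) divided by Σ_j π_j f_j(x).
Normal densities:
  L_1 = 0.328701
  L_2 = 0.038017
  L_3 = 0.00303432
Multiply by the mixture weights:
  π_1·L_1 = 0.43 × 0.328701 = 0.141342
  π_2·L_2 = 0.47 × 0.038017 = 0.017868
  π_3·L_3 = 0.10 × 0.00303432 = 0.000303432
Denominator: 0.141342 + 0.017868 + 0.000303432 = 0.159513
P(Population 1 | data) = 0.141342 / 0.159513 ≈ 0.886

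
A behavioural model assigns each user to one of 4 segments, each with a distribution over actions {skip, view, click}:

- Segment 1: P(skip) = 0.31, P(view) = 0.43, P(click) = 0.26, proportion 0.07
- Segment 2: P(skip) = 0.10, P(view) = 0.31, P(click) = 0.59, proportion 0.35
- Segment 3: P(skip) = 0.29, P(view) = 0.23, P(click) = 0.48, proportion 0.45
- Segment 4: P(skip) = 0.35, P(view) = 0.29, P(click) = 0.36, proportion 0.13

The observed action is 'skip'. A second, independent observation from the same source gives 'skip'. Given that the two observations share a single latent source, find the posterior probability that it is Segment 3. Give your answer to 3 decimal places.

0.591

The responsibility of component k is π_k f_k(x) divided by Σ_j π_j f_j(x).
Since both observations come from the same component, the likelihood for component k is f_k(x₁)·f_k(x₂).
  L_1 = [P(skip | comp) = 0.31] × [0.31] = 0.0961
  L_2 = [P(skip | comp) = 0.10] × [0.1] = 0.01
  L_3 = [P(skip | comp) = 0.29] × [0.29] = 0.0841
  L_4 = [P(skip | comp) = 0.35] × [0.35] = 0.1225
Unnormalised posteriors:
  π_1·L_1 = 0.07 × 0.0961 = 0.006727
  π_2·L_2 = 0.35 × 0.01 = 0.0035
  π_3·L_3 = 0.45 × 0.0841 = 0.037845
  π_4·L_4 = 0.13 × 0.1225 = 0.015925
Normaliser: 0.006727 + 0.0035 + 0.037845 + 0.015925 = 0.063997
Responsibility of Segment 3: 0.037845 / 0.063997 ≈ 0.591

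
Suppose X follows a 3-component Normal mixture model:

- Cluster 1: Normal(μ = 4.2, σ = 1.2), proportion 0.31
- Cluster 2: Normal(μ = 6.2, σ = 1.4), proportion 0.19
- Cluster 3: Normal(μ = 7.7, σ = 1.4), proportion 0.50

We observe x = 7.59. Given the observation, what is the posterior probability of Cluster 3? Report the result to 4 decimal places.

The responsibility of component k is P(Z=k) f_k(x) divided by Σ_j P(Z=j) f_j(x).
Evaluate each component's likelihood at the observed value:
  p_1 = (1/(1.2·√(2π)))·exp(−(7.59−4.2)²/(2·1.2²)) = 0.332452·exp(-3.99031) = 0.00614834
  p_2 = (1/(1.4·√(2π)))·exp(−(7.59−6.2)²/(2·1.4²)) = 0.284959·exp(-0.49288) = 0.174071
  p_3 = (1/(1.4·√(2π)))·exp(−(7.59−7.7)²/(2·1.4²)) = 0.284959·exp(-0.00309) = 0.284081
Prior × likelihood for each component:
  P(Z=1)·p_1 = 0.31 × 0.00614834 = 0.00190599
  P(Z=2)·p_2 = 0.19 × 0.174071 = 0.0330734
  P(Z=3)·p_3 = 0.50 × 0.284081 = 0.14204
Evidence: 0.00190599 + 0.0330734 + 0.14204 = 0.17702
P(Cluster 3 | data) = 0.14204 / 0.17702 ≈ 0.8024

0.8024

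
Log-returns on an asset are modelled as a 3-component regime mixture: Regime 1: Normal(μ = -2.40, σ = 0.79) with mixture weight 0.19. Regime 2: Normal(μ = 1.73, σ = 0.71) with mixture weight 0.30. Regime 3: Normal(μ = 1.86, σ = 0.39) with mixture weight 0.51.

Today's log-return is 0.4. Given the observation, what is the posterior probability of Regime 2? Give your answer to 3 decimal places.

Apply Bayes' rule: the posterior for each component is proportional to its prior times its likelihood at x.
Component likelihoods at x = 0.4:
  L_1 = (1/(0.79·√(2π)))·exp(−(0.4−-2.40)²/(2·0.79²)) = 0.504990·exp(-6.28104) = 0.000945061
  L_2 = (1/(0.71·√(2π)))·exp(−(0.4−1.73)²/(2·0.71²)) = 0.561891·exp(-1.75451) = 0.0972023
  L_3 = (1/(0.39·√(2π)))·exp(−(0.4−1.86)²/(2·0.39²)) = 1.022929·exp(-7.00723) = 0.000926069
Unnormalised posteriors:
  π_1·L_1 = 0.19 × 0.000945061 = 0.000179562
  π_2·L_2 = 0.30 × 0.0972023 = 0.0291607
  π_3·L_3 = 0.51 × 0.000926069 = 0.000472295
Normaliser: 0.000179562 + 0.0291607 + 0.000472295 = 0.0298125
So the posterior for Regime 2 is 0.0291607 / 0.0298125 ≈ 0.978.

0.978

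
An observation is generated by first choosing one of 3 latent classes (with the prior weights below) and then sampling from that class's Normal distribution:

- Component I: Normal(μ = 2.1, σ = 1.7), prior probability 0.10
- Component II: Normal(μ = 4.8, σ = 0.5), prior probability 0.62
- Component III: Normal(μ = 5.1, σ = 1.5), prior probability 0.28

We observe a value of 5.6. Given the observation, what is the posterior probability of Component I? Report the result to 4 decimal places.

0.0134

The responsibility of component k is π_k f_k(x) divided by Σ_j π_j f_j(x).
Component likelihoods at x = 5.6:
  p_I = (1/(1.7·√(2π)))·exp(−(5.6−2.1)²/(2·1.7²)) = 0.234672·exp(-2.11938) = 0.0281856
  p_II = (1/(0.5·√(2π)))·exp(−(5.6−4.8)²/(2·0.5²)) = 0.797885·exp(-1.28000) = 0.221842
  p_III = (1/(1.5·√(2π)))·exp(−(5.6−5.1)²/(2·1.5²)) = 0.265962·exp(-0.05556) = 0.251589
Multiply by the mixture weights:
  π_I·p_I = 0.10 × 0.0281856 = 0.00281856
  π_II·p_II = 0.62 × 0.221842 = 0.137542
  π_III·p_III = 0.28 × 0.251589 = 0.0704449
Sum: 0.00281856 + 0.137542 + 0.0704449 = 0.210805
Responsibility of Component I: 0.00281856 / 0.210805 ≈ 0.0134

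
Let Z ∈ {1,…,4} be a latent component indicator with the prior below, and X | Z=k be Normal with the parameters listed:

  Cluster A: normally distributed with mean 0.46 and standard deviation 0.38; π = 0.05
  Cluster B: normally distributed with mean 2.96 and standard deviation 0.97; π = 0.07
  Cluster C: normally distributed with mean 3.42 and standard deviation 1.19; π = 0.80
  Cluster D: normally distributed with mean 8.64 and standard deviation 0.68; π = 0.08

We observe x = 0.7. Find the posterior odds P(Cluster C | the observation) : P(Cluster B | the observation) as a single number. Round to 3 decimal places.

10.316

Posterior odds = (w_i f_i(x)) / (w_j f_j(x)); the normalising sum cancels.
Evaluate each component's likelihood at the observed value:
  p_A = (1/(0.38·√(2π)))·exp(−(0.7−0.46)²/(2·0.38²)) = 1.049848·exp(-0.19945) = 0.860019
  p_B = (1/(0.97·√(2π)))·exp(−(0.7−2.96)²/(2·0.97²)) = 0.411281·exp(-2.71421) = 0.0272503
  p_C = (1/(1.19·√(2π)))·exp(−(0.7−3.42)²/(2·1.19²)) = 0.335246·exp(-2.61224) = 0.0245969
  p_D = (1/(0.68·√(2π)))·exp(−(0.7−8.64)²/(2·0.68²)) = 0.586680·exp(-68.16998) = 1.45396e-30
0.0196775 / 0.00190752 ≈ 10.316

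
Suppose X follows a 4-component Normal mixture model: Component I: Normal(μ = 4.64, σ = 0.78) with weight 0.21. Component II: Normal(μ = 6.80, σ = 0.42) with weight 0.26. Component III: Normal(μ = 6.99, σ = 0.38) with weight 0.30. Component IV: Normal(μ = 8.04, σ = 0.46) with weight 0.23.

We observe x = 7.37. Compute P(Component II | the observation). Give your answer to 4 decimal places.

The responsibility of component k is π_k f_k(x) divided by Σ_j π_j f_j(x).
Evaluate each component's likelihood at the observed value:
  L_I = 0.00111882
  L_II = 0.378191
  L_III = 0.636765
  L_IV = 0.300251
Weight by the priors:
  π_I·L_I = 0.21 × 0.00111882 = 0.000234953
  π_II·L_II = 0.26 × 0.378191 = 0.0983296
  π_III·L_III = 0.30 × 0.636765 = 0.19103
  π_IV·L_IV = 0.23 × 0.300251 = 0.0690577
Denominator: 0.000234953 + 0.0983296 + 0.19103 + 0.0690577 = 0.358652
P(Component II | x) = 0.0983296 / 0.358652 ≈ 0.2742

0.2742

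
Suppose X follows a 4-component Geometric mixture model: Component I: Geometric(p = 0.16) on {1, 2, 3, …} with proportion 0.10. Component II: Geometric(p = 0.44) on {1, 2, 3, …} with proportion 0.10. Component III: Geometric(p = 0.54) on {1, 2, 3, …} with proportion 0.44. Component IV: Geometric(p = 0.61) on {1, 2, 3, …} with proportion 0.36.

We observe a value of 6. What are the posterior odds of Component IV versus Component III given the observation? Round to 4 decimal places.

Only the two components matter; the odds are (π_i f_i(x)) / (π_j f_j(x)).
Evaluate each component's likelihood at the observed value:
  f_I = 0.16·(1−0.16)^5 = 0.16·0.418212 = 0.0669139
  f_II = 0.44·(1−0.44)^5 = 0.44·0.0550732 = 0.0242322
  f_III = 0.54·(1−0.54)^5 = 0.54·0.0205963 = 0.011122
  f_IV = 0.61·(1−0.61)^5 = 0.61·0.00902242 = 0.00550368
Odds = (0.36/0.44) × (0.00550368/0.011122) = 0.818182 × 0.494846 ≈ 0.4049

0.4049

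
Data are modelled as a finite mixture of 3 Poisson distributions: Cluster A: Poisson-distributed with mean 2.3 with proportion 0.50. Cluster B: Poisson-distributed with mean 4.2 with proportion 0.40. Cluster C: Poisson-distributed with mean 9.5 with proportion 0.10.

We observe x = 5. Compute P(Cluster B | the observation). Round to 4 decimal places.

By Bayes' theorem, P(k | x) = π_k f_k(x) / Σ_j π_j f_j(x).
Evaluate each component's likelihood at the observed value:
  p_A = 0.053775
  p_B = 0.163316
  p_C = 0.0482658
Weight by the priors:
  π_A·p_A = 0.50 × 0.053775 = 0.0268875
  π_B·p_B = 0.40 × 0.163316 = 0.0653263
  π_C·p_C = 0.10 × 0.0482658 = 0.00482658
Marginal: 0.0268875 + 0.0653263 + 0.00482658 = 0.0970404
So the posterior for Cluster B is 0.0653263 / 0.0970404 ≈ 0.6732.

0.6732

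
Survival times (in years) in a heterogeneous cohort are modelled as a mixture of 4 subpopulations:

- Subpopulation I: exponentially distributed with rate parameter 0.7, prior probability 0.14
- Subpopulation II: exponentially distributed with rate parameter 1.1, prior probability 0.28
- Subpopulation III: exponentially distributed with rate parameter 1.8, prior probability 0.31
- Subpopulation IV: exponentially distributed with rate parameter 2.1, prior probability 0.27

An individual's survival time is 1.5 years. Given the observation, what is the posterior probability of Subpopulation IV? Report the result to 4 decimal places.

0.1565

Apply Bayes' rule: the posterior for each component is proportional to its prior times its likelihood at x.
Exponential densities:
  f_I = 0.244956
  f_II = 0.211255
  f_III = 0.12097
  f_IV = 0.0899895
Unnormalised posteriors:
  P(Z=I)·f_I = 0.14 × 0.244956 = 0.0342939
  P(Z=II)·f_II = 0.28 × 0.211255 = 0.0591514
  P(Z=III)·f_III = 0.31 × 0.12097 = 0.0375007
  P(Z=IV)·f_IV = 0.27 × 0.0899895 = 0.0242972
Normaliser: 0.0342939 + 0.0591514 + 0.0375007 + 0.0242972 = 0.155243
Responsibility of Subpopulation IV: 0.0242972 / 0.155243 ≈ 0.1565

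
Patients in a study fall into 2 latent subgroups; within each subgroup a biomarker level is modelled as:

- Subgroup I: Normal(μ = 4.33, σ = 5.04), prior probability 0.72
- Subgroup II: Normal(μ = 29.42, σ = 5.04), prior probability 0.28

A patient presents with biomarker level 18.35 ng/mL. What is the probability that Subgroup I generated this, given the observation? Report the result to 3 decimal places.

By Bayes' theorem, P(k | x) = π_k f_k(x) / Σ_j π_j f_j(x).
Component likelihoods at x = 18.35 ng/mL:
  L_I = 0.00165261
  L_II = 0.00709409
Multiply by the mixture weights:
  π_I·L_I = 0.72 × 0.00165261 = 0.00118988
  π_II·L_II = 0.28 × 0.00709409 = 0.00198634
Evidence: 0.00118988 + 0.00198634 = 0.00317622
P(Subgroup I | 18.35 ng/mL) ≈ 0.375

0.375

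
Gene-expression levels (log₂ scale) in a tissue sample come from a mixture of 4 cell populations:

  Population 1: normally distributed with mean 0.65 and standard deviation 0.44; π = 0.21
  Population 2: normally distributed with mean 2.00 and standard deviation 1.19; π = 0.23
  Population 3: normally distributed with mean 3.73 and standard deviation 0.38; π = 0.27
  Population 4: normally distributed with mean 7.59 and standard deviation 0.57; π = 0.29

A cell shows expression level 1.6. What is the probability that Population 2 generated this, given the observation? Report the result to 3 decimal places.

Apply Bayes' rule: the posterior for each component is proportional to its prior times its likelihood at x.
Normal densities:
  f_1 = (1/(0.44·√(2π)))·exp(−(1.6−0.65)²/(2·0.44²)) = 0.906687·exp(-2.33084) = 0.088143
  f_2 = (1/(1.19·√(2π)))·exp(−(1.6−2.00)²/(2·1.19²)) = 0.335246·exp(-0.05649) = 0.316832
  f_3 = (1/(0.38·√(2π)))·exp(−(1.6−3.73)²/(2·0.38²)) = 1.049848·exp(-15.70949) = 1.57973e-07
  f_4 = (1/(0.57·√(2π)))·exp(−(1.6−7.59)²/(2·0.57²)) = 0.699899·exp(-55.21714) = 7.32039e-25
Multiply by the mixture weights:
  π_1·f_1 = 0.21 × 0.088143 = 0.01851
  π_2·f_2 = 0.23 × 0.316832 = 0.0728713
  π_3·f_3 = 0.27 × 1.57973e-07 = 4.26527e-08
  π_4·f_4 = 0.29 × 7.32039e-25 = 2.12291e-25
Evidence: 0.01851 + 0.0728713 + 4.26527e-08 + 2.12291e-25 = 0.0913813
P(Population 2 | data) = 0.0728713 / 0.0913813 ≈ 0.797

0.797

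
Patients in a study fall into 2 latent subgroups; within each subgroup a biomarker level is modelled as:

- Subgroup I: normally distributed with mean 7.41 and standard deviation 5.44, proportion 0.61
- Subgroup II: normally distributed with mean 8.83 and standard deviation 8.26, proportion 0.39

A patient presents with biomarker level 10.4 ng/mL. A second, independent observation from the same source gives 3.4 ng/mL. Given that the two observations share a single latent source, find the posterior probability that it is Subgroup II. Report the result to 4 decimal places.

By Bayes' theorem, P(k | x) = π_k f_k(x) / Σ_j π_j f_j(x).
Since both observations come from the same component, the likelihood for component k is f_k(x₁)·f_k(x₂).
  p_I = [0.0630539] × [0.0558883] = 0.00352398
  p_II = [0.0474335] × [0.0389125] = 0.00184575
Weight by the priors:
  π_I·p_I = 0.61 × 0.00352398 = 0.00214963
  π_II·p_II = 0.39 × 0.00184575 = 0.000719844
Sum: 0.00214963 + 0.000719844 = 0.00286947
So the posterior for Subgroup II is 0.000719844 / 0.00286947 ≈ 0.2509.

0.2509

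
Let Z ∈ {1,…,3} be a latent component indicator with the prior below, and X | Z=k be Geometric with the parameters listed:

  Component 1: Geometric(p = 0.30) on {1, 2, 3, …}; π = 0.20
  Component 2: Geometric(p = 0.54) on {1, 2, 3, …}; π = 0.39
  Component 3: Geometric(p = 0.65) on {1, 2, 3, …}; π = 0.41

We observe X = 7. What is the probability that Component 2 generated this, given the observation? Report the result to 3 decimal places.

The responsibility of component k is P(Z=k) f_k(x) divided by Σ_j P(Z=j) f_j(x).
Evaluate each component's likelihood at the observed value:
  f_1 = 0.0352947
  f_2 = 0.00511612
  f_3 = 0.00119487
Unnormalised posteriors:
  P(Z=1)·f_1 = 0.20 × 0.0352947 = 0.00705894
  P(Z=2)·f_2 = 0.39 × 0.00511612 = 0.00199529
  P(Z=3)·f_3 = 0.41 × 0.00119487 = 0.000489898
Evidence: 0.00705894 + 0.00199529 + 0.000489898 = 0.00954412
P(Component 2 | x) ≈ 0.209

0.209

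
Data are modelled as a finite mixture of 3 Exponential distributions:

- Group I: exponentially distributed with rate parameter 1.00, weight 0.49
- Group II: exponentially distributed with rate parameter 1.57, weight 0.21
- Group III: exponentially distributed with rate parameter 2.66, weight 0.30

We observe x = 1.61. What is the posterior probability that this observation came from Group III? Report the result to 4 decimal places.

0.0814

The responsibility of component k is π_k f_k(x) divided by Σ_j π_j f_j(x).
Component likelihoods at x = 1.61:
  p_I = 0.199888
  p_II = 0.125353
  p_III = 0.0367259
Prior × likelihood for each component:
  π_I·p_I = 0.49 × 0.199888 = 0.0979449
  π_II·p_II = 0.21 × 0.125353 = 0.0263241
  π_III·p_III = 0.30 × 0.0367259 = 0.0110178
Denominator: 0.0979449 + 0.0263241 + 0.0110178 = 0.135287
Responsibility of Group III: 0.0110178 / 0.135287 ≈ 0.0814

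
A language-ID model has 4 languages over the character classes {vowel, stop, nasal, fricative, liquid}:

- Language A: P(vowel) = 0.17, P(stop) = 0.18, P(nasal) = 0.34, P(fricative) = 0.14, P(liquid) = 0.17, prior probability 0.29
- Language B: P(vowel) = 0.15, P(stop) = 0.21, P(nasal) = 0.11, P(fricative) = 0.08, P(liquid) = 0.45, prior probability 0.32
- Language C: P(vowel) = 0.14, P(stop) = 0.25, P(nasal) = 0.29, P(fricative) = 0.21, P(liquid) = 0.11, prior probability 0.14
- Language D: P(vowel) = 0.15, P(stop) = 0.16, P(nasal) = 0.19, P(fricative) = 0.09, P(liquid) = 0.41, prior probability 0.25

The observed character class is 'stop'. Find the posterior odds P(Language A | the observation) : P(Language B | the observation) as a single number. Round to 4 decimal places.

0.7768

The posterior odds equal the prior odds times the likelihood ratio: (P(Z=i)/P(Z=j))·(f_i(x)/f_j(x)).
Evaluate each component's likelihood at the observed value:
  L_A = P(stop | comp) = 0.18
  L_B = P(stop | comp) = 0.21
  L_C = P(stop | comp) = 0.25
  L_D = P(stop | comp) = 0.16
Posterior odds = (P(Z=A)·L_A) / (P(Z=B)·L_B) = (0.29·0.18) / (0.32·0.21) = 0.0522 / 0.0672 ≈ 0.7768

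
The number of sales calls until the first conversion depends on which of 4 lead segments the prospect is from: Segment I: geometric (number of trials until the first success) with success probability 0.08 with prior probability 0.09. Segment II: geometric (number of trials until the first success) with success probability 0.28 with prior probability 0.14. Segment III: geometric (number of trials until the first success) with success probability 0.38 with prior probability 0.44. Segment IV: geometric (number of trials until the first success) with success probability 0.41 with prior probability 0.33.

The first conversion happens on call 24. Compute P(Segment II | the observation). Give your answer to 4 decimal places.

Posterior ∝ prior × likelihood, so P(k | x) ∝ w_k f_k(x); normalise over all components.
Evaluate each component's likelihood at the observed value:
  p_I = 0.08·(1−0.08)^23 = 0.08·0.146933 = 0.0117547
  p_II = 0.28·(1−0.28)^23 = 0.28·0.000523176 = 0.000146489
  p_III = 0.38·(1−0.38)^23 = 0.38·1.67884e-05 = 6.37959e-06
  p_IV = 0.41·(1−0.41)^23 = 0.41·5.36533e-06 = 2.19978e-06
Multiply by the mixture weights:
  w_I·p_I = 0.09 × 0.0117547 = 0.00105792
  w_II·p_II = 0.14 × 0.000146489 = 2.05085e-05
  w_III·p_III = 0.44 × 6.37959e-06 = 2.80702e-06
  w_IV·p_IV = 0.33 × 2.19978e-06 = 7.25929e-07
Marginal: 0.00105792 + 2.05085e-05 + 2.80702e-06 + 7.25929e-07 = 0.00108196
P(Segment II | the observation) ≈ 0.0190

0.0190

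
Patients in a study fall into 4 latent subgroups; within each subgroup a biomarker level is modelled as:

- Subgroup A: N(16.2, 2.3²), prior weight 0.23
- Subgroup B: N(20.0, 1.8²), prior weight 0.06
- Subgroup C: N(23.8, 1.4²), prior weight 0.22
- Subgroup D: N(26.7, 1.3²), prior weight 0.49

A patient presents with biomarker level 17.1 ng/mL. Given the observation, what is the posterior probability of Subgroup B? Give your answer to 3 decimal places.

The responsibility of component k is w_k f_k(x) divided by Σ_j w_j f_j(x).
Component likelihoods at x = 17.1 ng/mL:
  f_A = (1/(2.3·√(2π)))·exp(−(17.1−16.2)²/(2·2.3²)) = 0.173453·exp(-0.07656) = 0.160669
  f_B = (1/(1.8·√(2π)))·exp(−(17.1−20.0)²/(2·1.8²)) = 0.221635·exp(-1.29784) = 0.0605331
  f_C = (1/(1.4·√(2π)))·exp(−(17.1−23.8)²/(2·1.4²)) = 0.284959·exp(-11.45153) = 3.03002e-06
  f_D = (1/(1.3·√(2π)))·exp(−(17.1−26.7)²/(2·1.3²)) = 0.306879·exp(-27.26627) = 4.41952e-13
Prior × likelihood for each component:
  w_A·f_A = 0.23 × 0.160669 = 0.0369539
  w_B·f_B = 0.06 × 0.0605331 = 0.00363199
  w_C·f_C = 0.22 × 3.03002e-06 = 6.66604e-07
  w_D·f_D = 0.49 × 4.41952e-13 = 2.16557e-13
Normaliser: 0.0369539 + 0.00363199 + 6.66604e-07 + 2.16557e-13 = 0.0405866
P(Subgroup B | data) ≈ 0.089

0.089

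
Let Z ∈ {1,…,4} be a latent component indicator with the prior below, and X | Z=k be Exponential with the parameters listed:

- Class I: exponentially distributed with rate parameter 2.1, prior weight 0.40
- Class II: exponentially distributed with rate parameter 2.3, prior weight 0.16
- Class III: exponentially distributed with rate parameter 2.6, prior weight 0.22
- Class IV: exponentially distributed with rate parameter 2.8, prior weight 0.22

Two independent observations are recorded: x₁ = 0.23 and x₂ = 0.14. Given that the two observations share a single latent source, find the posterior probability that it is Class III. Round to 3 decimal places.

The responsibility of component k is π_k f_k(x) divided by Σ_j π_j f_j(x).
Since both observations come from the same component, the likelihood for component k is f_k(x₁)·f_k(x₂).
  f_I = [1.29555] × [1.56508] = 2.02764
  f_II = [1.35515] × [1.66681] = 2.25877
  f_III = [1.42977] × [1.80672] = 2.58318
  f_IV = [1.47052] × [1.89197] = 2.78219
Unnormalised posteriors:
  π_I·f_I = 0.40 × 2.02764 = 0.811058
  π_II·f_II = 0.16 × 2.25877 = 0.361402
  π_III·f_III = 0.22 × 2.58318 = 0.568301
  π_IV·f_IV = 0.22 × 2.78219 = 0.612082
Marginal: 0.811058 + 0.361402 + 0.568301 + 0.612082 = 2.35284
So the posterior for Class III is 0.568301 / 2.35284 ≈ 0.242.

0.242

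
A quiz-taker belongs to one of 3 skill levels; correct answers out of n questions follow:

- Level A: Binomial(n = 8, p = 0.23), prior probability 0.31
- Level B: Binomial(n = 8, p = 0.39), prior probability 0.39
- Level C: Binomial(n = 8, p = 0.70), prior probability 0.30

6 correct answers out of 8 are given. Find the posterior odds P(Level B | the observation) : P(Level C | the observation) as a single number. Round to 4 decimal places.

0.1608

The posterior odds equal the prior odds times the likelihood ratio: (w_i/w_j)·(f_i(x)/f_j(x)).
Component likelihoods at x = 6 correct answers out of 8:
  L_A = 0.00245757
  L_B = 0.0366611
  L_C = 0.296475
Odds = (0.39/0.30) × (0.0366611/0.296475) = 1.3 × 0.123656 ≈ 0.1608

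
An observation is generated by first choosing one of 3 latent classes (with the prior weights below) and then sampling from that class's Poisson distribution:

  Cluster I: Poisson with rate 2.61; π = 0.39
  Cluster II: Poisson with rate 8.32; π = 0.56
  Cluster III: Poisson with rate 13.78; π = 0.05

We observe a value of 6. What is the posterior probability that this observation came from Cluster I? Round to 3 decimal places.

P(component k | x) = π_k·f_k(x) / marginal(x), where marginal(x) = Σ_j π_j·f_j(x).
Poisson probabilities:
  f_I = e^(−2.61)·2.61^6/6! = 0.0322851
  f_II = e^(−8.32)·8.32^6/6! = 0.112222
  f_III = e^(−13.78)·13.78^6/6! = 0.00985337
Weight by the priors:
  π_I·f_I = 0.39 × 0.0322851 = 0.0125912
  π_II·f_II = 0.56 × 0.112222 = 0.0628442
  π_III·f_III = 0.05 × 0.00985337 = 0.000492669
Evidence: 0.0125912 + 0.0628442 + 0.000492669 = 0.0759281
Responsibility of Cluster I: 0.0125912 / 0.0759281 ≈ 0.166

0.166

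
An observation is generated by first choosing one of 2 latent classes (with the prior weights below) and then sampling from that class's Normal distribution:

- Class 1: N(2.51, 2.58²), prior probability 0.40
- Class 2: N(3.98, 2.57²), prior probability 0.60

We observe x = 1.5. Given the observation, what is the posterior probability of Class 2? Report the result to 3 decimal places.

0.505

Apply Bayes' rule: the posterior for each component is proportional to its prior times its likelihood at x.
Normal densities:
  p_1 = 0.143223
  p_2 = 0.0974478
Unnormalised posteriors:
  π_1·p_1 = 0.40 × 0.143223 = 0.0572891
  π_2·p_2 = 0.60 × 0.0974478 = 0.0584687
Marginal: 0.0572891 + 0.0584687 = 0.115758
Responsibility of Class 2: 0.0584687 / 0.115758 ≈ 0.505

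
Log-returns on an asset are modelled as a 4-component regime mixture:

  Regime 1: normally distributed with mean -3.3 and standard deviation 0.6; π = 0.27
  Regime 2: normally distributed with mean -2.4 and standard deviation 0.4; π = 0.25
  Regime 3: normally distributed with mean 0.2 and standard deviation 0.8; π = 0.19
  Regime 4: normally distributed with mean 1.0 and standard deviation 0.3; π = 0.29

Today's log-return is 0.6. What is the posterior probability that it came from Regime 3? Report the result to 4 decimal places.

0.3453

Posterior ∝ prior × likelihood, so P(k | x) ∝ π_k f_k(x); normalise over all components.
Normal densities:
  p_1 = (1/(0.6·√(2π)))·exp(−(0.6−-3.3)²/(2·0.6²)) = 0.664904·exp(-21.12500) = 4.44926e-10
  p_2 = (1/(0.4·√(2π)))·exp(−(0.6−-2.4)²/(2·0.4²)) = 0.997356·exp(-28.12500) = 6.0858e-13
  p_3 = (1/(0.8·√(2π)))·exp(−(0.6−0.2)²/(2·0.8²)) = 0.498678·exp(-0.12500) = 0.440082
  p_4 = (1/(0.3·√(2π)))·exp(−(0.6−1.0)²/(2·0.3²)) = 1.329808·exp(-0.88889) = 0.5467
Multiply by the mixture weights:
  π_1·p_1 = 0.27 × 4.44926e-10 = 1.2013e-10
  π_2·p_2 = 0.25 × 6.0858e-13 = 1.52145e-13
  π_3·p_3 = 0.19 × 0.440082 = 0.0836155
  π_4·p_4 = 0.29 × 0.5467 = 0.158543
Evidence: 1.2013e-10 + 1.52145e-13 + 0.0836155 + 0.158543 = 0.242159
Responsibility of Regime 3: 0.0836155 / 0.242159 ≈ 0.3453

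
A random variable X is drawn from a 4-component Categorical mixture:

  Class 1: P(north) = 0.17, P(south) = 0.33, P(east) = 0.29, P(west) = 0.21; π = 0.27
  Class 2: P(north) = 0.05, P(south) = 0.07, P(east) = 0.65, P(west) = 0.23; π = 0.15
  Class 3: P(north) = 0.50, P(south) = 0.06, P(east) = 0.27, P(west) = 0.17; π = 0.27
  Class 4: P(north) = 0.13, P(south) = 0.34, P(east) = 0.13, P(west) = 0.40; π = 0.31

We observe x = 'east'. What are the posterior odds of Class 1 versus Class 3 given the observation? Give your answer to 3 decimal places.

1.074

The posterior odds equal the prior odds times the likelihood ratio: (P(Z=i)/P(Z=j))·(f_i(x)/f_j(x)).
Evaluate each component's likelihood at the observed value:
  p_1 = P(east | comp) = 0.29
  p_2 = P(east | comp) = 0.65
  p_3 = P(east | comp) = 0.27
  p_4 = P(east | comp) = 0.13
0.0783 / 0.0729 ≈ 1.074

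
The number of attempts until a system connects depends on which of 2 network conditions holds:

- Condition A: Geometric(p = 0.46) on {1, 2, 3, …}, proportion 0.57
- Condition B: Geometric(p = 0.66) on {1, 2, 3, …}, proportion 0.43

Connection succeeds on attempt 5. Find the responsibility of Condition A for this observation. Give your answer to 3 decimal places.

0.855

P(component k | x) = w_k·f_k(x) / marginal(x), where marginal(x) = Σ_j w_j·f_j(x).
Component likelihoods at x = 5:
  L_A = 0.0391141
  L_B = 0.00881982
Multiply by the mixture weights:
  w_A·L_A = 0.57 × 0.0391141 = 0.022295
  w_B·L_B = 0.43 × 0.00881982 = 0.00379252
Sum: 0.022295 + 0.00379252 = 0.0260875
Responsibility of Condition A: 0.022295 / 0.0260875 ≈ 0.855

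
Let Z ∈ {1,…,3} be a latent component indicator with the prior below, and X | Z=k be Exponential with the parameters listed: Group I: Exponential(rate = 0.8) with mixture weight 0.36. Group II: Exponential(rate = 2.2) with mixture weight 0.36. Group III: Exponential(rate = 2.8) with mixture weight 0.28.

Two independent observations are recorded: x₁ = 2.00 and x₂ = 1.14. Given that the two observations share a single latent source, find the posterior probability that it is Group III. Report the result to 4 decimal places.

0.0161

By Bayes' theorem, P(k | x) = π_k f_k(x) / Σ_j π_j f_j(x).
Since both observations come from the same component, the likelihood for component k is f_k(x₁)·f_k(x₂).
  p_I = [0.8·e^(−0.8·2.00) = 0.8·e^(−1.6000) = 0.161517] × [0.321376] = 0.0519078
  p_II = [2.2·e^(−2.2·2.00) = 2.2·e^(−4.4000) = 0.0270101] × [0.179148] = 0.00483882
  p_III = [2.8·e^(−2.8·2.00) = 2.8·e^(−5.6000) = 0.010354] × [0.115051] = 0.00119124
Weight by the priors:
  π_I·p_I = 0.36 × 0.0519078 = 0.0186868
  π_II·p_II = 0.36 × 0.00483882 = 0.00174197
  π_III·p_III = 0.28 × 0.00119124 = 0.000333547
Normaliser: 0.0186868 + 0.00174197 + 0.000333547 = 0.0207623
So the posterior for Group III is 0.000333547 / 0.0207623 ≈ 0.0161.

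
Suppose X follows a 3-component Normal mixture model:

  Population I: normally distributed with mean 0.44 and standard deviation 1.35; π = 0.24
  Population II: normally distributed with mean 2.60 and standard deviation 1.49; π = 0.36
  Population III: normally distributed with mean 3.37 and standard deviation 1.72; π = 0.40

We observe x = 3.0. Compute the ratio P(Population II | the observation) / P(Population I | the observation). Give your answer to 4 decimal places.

7.9148

Only the two components matter; the odds are (P(Z=i) f_i(x)) / (P(Z=j) f_j(x)).
Evaluate each component's likelihood at the observed value:
  L_I = (1/(1.35·√(2π)))·exp(−(3.0−0.44)²/(2·1.35²)) = 0.295513·exp(-1.79797) = 0.0489472
  L_II = (1/(1.49·√(2π)))·exp(−(3.0−2.60)²/(2·1.49²)) = 0.267746·exp(-0.03603) = 0.25827
  L_III = (1/(1.72·√(2π)))·exp(−(3.0−3.37)²/(2·1.72²)) = 0.231943·exp(-0.02314) = 0.226638
Odds = (0.36/0.24) × (0.25827/0.0489472) = 1.5 × 5.2765 ≈ 7.9148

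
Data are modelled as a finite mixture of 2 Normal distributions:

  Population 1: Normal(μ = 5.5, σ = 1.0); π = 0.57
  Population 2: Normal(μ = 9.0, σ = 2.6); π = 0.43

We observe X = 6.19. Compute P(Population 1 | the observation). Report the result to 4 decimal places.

The responsibility of component k is π_k f_k(x) divided by Σ_j π_j f_j(x).
Normal densities:
  L_1 = 0.314432
  L_2 = 0.0855648
Prior × likelihood for each component:
  π_1·L_1 = 0.57 × 0.314432 = 0.179226
  π_2·L_2 = 0.43 × 0.0855648 = 0.0367929
Denominator: 0.179226 + 0.0367929 = 0.216019
P(Population 1 | the observation) ≈ 0.8297

0.8297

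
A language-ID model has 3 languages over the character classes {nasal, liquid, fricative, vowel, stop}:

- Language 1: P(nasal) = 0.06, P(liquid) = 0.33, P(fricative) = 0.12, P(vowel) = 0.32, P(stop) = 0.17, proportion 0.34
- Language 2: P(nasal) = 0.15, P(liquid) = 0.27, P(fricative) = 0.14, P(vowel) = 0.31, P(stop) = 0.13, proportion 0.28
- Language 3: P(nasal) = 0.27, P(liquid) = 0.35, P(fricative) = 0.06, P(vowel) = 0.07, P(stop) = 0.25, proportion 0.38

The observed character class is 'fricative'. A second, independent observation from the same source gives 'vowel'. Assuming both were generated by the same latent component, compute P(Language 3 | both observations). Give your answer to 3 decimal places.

0.060

The responsibility of component k is P(Z=k) f_k(x) divided by Σ_j P(Z=j) f_j(x).
Since both observations come from the same component, the likelihood for component k is f_k(x₁)·f_k(x₂).
  L_1 = [0.12] × [0.32] = 0.0384
  L_2 = [0.14] × [0.31] = 0.0434
  L_3 = [0.06] × [0.07] = 0.0042
Weight by the priors:
  P(Z=1)·L_1 = 0.34 × 0.0384 = 0.013056
  P(Z=2)·L_2 = 0.28 × 0.0434 = 0.012152
  P(Z=3)·L_3 = 0.38 × 0.0042 = 0.001596
Marginal: 0.013056 + 0.012152 + 0.001596 = 0.026804
Responsibility of Language 3: 0.001596 / 0.026804 ≈ 0.060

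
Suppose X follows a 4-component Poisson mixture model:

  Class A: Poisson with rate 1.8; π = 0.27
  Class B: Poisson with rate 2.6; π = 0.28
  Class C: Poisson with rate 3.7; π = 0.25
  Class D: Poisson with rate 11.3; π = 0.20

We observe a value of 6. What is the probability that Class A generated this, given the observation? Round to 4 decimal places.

P(component k | x) = w_k·f_k(x) / marginal(x), where marginal(x) = Σ_j w_j·f_j(x).
Evaluate each component's likelihood at the observed value:
  L_A = 0.00780859
  L_B = 0.0318671
  L_C = 0.0881025
  L_D = 0.0357775
Multiply by the mixture weights:
  w_A·L_A = 0.27 × 0.00780859 = 0.00210832
  w_B·L_B = 0.28 × 0.0318671 = 0.00892278
  w_C·L_C = 0.25 × 0.0881025 = 0.0220256
  w_D·L_D = 0.20 × 0.0357775 = 0.00715551
Sum: 0.00210832 + 0.00892278 + 0.0220256 + 0.00715551 = 0.0402122
P(Class A | 6) = 0.00210832 / 0.0402122 ≈ 0.0524

0.0524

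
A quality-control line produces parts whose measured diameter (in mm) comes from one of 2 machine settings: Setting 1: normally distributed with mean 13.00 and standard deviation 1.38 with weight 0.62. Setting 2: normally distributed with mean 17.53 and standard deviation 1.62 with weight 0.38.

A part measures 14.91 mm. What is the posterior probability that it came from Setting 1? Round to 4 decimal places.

0.7310

The responsibility of component k is π_k f_k(x) divided by Σ_j π_j f_j(x).
Evaluate each component's likelihood at the observed value:
  L_1 = 0.110933
  L_2 = 0.0665922
Prior × likelihood for each component:
  π_1·L_1 = 0.62 × 0.110933 = 0.0687784
  π_2·L_2 = 0.38 × 0.0665922 = 0.025305
Marginal: 0.0687784 + 0.025305 = 0.0940834
So the posterior for Setting 1 is 0.0687784 / 0.0940834 ≈ 0.7310.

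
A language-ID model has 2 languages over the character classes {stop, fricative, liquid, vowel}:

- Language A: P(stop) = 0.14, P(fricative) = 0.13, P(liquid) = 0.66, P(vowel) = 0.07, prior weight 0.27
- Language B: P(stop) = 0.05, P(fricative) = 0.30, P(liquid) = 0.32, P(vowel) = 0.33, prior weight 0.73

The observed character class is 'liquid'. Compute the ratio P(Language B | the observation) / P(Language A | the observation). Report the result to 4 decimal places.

1.3109

Posterior odds = (π_i f_i(x)) / (π_j f_j(x)); the normalising sum cancels.
Evaluate each component's likelihood at the observed value:
  p_A = P(liquid | comp) = 0.66
  p_B = P(liquid | comp) = 0.32
Posterior odds = (π_B·p_B) / (π_A·p_A) = (0.73·0.32) / (0.27·0.66) = 0.2336 / 0.1782 ≈ 1.3109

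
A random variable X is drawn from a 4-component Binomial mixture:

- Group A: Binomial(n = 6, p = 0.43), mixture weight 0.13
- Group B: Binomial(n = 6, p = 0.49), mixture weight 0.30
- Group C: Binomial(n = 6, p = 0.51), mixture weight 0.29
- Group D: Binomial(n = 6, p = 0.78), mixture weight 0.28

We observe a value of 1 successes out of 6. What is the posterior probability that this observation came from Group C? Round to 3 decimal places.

Posterior ∝ prior × likelihood, so P(k | x) ∝ w_k f_k(x); normalise over all components.
Evaluate each component's likelihood at the observed value:
  L_A = C(6,1)·0.43^1·0.57^5 = 6·0.43·0.0601692 = 0.155237
  L_B = C(6,1)·0.49^1·0.51^5 = 6·0.49·0.0345025 = 0.101437
  L_C = C(6,1)·0.51^1·0.49^5 = 6·0.51·0.0282475 = 0.0864374
  L_D = C(6,1)·0.78^1·0.22^5 = 6·0.78·0.000515363 = 0.0024119
Multiply by the mixture weights:
  w_A·L_A = 0.13 × 0.155237 = 0.0201808
  w_B·L_B = 0.30 × 0.101437 = 0.0304312
  w_C·L_C = 0.29 × 0.0864374 = 0.0250669
  w_D·L_D = 0.28 × 0.0024119 = 0.000675332
Sum: 0.0201808 + 0.0304312 + 0.0250669 + 0.000675332 = 0.0763542
So the posterior for Group C is 0.0250669 / 0.0763542 ≈ 0.328.

0.328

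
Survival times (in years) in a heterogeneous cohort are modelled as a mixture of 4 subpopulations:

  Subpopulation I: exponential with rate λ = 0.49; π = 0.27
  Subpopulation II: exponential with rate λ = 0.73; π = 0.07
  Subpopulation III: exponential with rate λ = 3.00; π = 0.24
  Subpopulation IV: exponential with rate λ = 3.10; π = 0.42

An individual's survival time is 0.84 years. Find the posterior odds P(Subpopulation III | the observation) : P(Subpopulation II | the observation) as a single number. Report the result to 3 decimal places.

Since P(k|x) ∝ π_k f_k(x), the posterior odds are π_i f_i(x) / (π_j f_j(x)).
Component likelihoods at x = 0.84 years:
  L_I = 0.324669
  L_II = 0.395379
  L_III = 0.241379
  L_IV = 0.229329
Odds = (0.24/0.07) × (0.241379/0.395379) = 3.42857 × 0.6105 ≈ 2.093

2.093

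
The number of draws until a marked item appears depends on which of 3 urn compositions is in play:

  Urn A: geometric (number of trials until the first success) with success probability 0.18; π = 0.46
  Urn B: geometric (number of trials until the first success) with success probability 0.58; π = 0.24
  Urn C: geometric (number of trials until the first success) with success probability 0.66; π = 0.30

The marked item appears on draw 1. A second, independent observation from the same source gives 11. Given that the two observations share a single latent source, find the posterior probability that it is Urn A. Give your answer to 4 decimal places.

P(component k | x) = P(Z=k)·f_k(x) / marginal(x), where marginal(x) = Σ_j P(Z=j)·f_j(x).
Since both observations come from the same component, the likelihood for component k is f_k(x₁)·f_k(x₂).
  f_A = [0.18·(1−0.18)^0 = 0.18·1 = 0.18] × [0.0247406] = 0.00445332
  f_B = [0.58·(1−0.58)^0 = 0.58·1 = 0.58] × [9.90651e-05] = 5.74578e-05
  f_C = [0.66·(1−0.66)^0 = 0.66·1 = 0.66] × [1.36249e-05] = 8.99243e-06
Prior × likelihood for each component:
  P(Z=A)·f_A = 0.46 × 0.00445332 = 0.00204853
  P(Z=B)·f_B = 0.24 × 5.74578e-05 = 1.37899e-05
  P(Z=C)·f_C = 0.30 × 8.99243e-06 = 2.69773e-06
Sum: 0.00204853 + 1.37899e-05 + 2.69773e-06 = 0.00206501
Responsibility of Urn A: 0.00204853 / 0.00206501 ≈ 0.9920

0.9920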